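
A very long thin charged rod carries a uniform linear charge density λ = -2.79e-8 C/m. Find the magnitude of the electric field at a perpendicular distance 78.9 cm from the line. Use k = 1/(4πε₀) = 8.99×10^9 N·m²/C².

636 N/C

Take a coaxial cylindrical Gaussian surface of radius r = 78.9 cm and length L.
Q_enc = λL, so λ_enc = -2.79e-8 C/m.
Since E is radial and uniform over the curved surface, Φ = E·2πrL = Q_enc/ε₀ = λ_enc L/ε₀.
E = 2k|λ_enc|/r = 2(8.99×10^9)(2.79×10^-8)/(0.789) = 636 N/C.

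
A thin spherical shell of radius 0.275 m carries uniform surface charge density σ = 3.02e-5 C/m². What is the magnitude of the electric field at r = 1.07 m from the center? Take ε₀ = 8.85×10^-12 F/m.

E ≈ 2.25×10^5 N/C

By spherical symmetry E is radial; choose a Gaussian sphere of radius r = 1.07 m (r > 0.275 m).
The entire shell is enclosed: Q_enc = σ·4πR² = (3.02e-5)·4π·(0.275)² = 2.87×10^-5 C.
Applying ∮E·dA = Q_enc/ε₀ with Φ = E(4πr²):
E = |Q_enc|/(4πε₀r²) = (2.87e-5)/(4π·8.85×10^-12·(1.07)²) = 2.25e5 N/C.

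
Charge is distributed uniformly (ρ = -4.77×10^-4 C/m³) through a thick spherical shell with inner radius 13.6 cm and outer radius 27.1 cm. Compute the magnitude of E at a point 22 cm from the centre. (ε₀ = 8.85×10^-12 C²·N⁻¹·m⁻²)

3.02e6 N/C

Take a concentric spherical Gaussian surface of radius r = 22 cm (within the shell material, 13.6 cm < r < 27.1 cm).
Only the shell between 13.6 cm and r is enclosed: Q_enc = ρ·(4π/3)(r³ − a³) = (-4.77×10^-4)·(4π/3)·((0.22)³ − (0.136)³) = -1.625×10^-5 C.
By Gauss's law, ∮E·dA = E·4πr² = Q_enc/ε₀.
E = |Q_enc|/(4πε₀r²) = (1.625×10^-5)/(4π·8.85×10^-12·(0.22)²) = 3.02×10^6 N/C.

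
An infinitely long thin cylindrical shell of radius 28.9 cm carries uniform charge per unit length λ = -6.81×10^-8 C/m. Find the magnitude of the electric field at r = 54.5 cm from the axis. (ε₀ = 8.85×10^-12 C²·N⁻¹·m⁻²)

Coaxial Gaussian cylinder, radius r = 54.5 cm, length L (r > 28.9 cm).
The full line charge is enclosed: λ_enc = -6.81×10^-8 C/m.
Since E is radial and uniform over the curved surface, Φ = E·2πrL = Q_enc/ε₀ = λ_enc L/ε₀.
E = |λ_enc|/(2πε₀r) = (6.81×10^-8)/(2π·8.85×10^-12·0.545) = 2.25e3 N/C.

E = 2.25×10^3 N/C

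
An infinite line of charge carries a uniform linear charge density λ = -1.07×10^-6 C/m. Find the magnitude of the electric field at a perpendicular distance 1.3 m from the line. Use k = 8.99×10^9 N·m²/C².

Coaxial Gaussian cylinder, radius r = 1.3 m, length L.
Q_enc = λL, so λ_enc = -1.07×10^-6 C/m.
Since E is radial and uniform over the curved surface, Φ = E·2πrL = Q_enc/ε₀ = λ_enc L/ε₀.
E = 2k|λ_enc|/r = 2(8.99×10^9)(1.07e-6)/(1.3) = 1.48×10^4 N/C.

1.48e4 V/m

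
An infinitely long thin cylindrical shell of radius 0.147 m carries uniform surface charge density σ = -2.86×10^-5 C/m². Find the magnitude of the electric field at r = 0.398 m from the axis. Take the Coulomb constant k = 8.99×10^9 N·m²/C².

Coaxial Gaussian cylinder, radius r = 0.398 m, length L (r > 0.147 m).
The whole shell is enclosed: λ_enc = σ·2πR = (-2.86×10^-5)·2π·(0.147) = -2.642×10^-5 C/m.
Since E is radial and uniform over the curved surface, Φ = E·2πrL = Q_enc/ε₀ = λ_enc L/ε₀.
E = 2k|λ_enc|/r = 2(8.99×10^9)(2.642e-5)/(0.398) = 1.19×10^6 N/C.

1.19×10^6 N/C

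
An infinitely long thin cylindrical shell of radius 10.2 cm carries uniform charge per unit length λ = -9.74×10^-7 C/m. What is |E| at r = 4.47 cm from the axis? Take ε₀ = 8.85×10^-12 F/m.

Take a coaxial cylindrical Gaussian surface of radius r = 4.47 cm and length L (r < 10.2 cm, inside the shell).
All the surface charge lies outside this cylinder: Q_enc = 0, hence E = 0.

E = 0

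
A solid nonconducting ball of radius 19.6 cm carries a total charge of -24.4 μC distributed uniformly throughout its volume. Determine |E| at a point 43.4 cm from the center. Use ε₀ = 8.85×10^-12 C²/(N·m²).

1.16×10^6 N/C

Use a concentric Gaussian sphere at r = 43.4 cm (r > R, so the entire charge is enclosed).
Q_enc = -24.4 μC = -2.44e-5 C.
Applying ∮E·dA = Q_enc/ε₀ with Φ = E(4πr²):
E = |Q_enc|/(4πε₀r²) = (2.44×10^-5)/(4π·8.85×10^-12·(0.434)²) = 1.16×10^6 N/C.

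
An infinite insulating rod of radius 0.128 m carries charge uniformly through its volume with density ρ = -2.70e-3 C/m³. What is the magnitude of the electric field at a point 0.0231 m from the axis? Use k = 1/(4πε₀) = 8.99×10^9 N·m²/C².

|E| ≈ 3.52×10^6 N/C

Choose a coaxial cylinder of radius r = 0.0231 m (arbitrary length L) as the Gaussian surface (r < R).
Charge inside radius r per length L is ρ·πr²·L, so λ_enc = ρπr² = -4.526×10^-6 C/m.
By Gauss's law (flux through the curved wall only), E·2πrL = λ_enc L/ε₀.
E = 2k|λ_enc|/r = 2(8.99×10^9)(4.526×10^-6)/(0.0231) = 3.52×10^6 N/C.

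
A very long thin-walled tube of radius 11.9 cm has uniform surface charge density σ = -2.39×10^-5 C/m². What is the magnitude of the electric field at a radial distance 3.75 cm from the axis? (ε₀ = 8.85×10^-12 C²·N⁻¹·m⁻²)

E = 0 (no enclosed charge)

Take a coaxial cylindrical Gaussian surface of radius r = 3.75 cm and length L (r < 11.9 cm, inside the shell).
All the surface charge lies outside this cylinder: Q_enc = 0, hence E = 0.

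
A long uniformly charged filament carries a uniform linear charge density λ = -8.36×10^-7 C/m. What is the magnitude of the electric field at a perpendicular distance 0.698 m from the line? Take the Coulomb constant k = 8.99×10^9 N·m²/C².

By cylindrical symmetry E is radial; use a coaxial Gaussian cylinder of radius 0.698 m and length L.
Q_enc = λL, so λ_enc = -8.36×10^-7 C/m.
Applying ∮E·dA = Q_enc/ε₀ with the end caps contributing no flux:
E = 2k|λ_enc|/r = 2(8.99×10^9)(8.36×10^-7)/(0.698) = 2.15e4 N/C.

2.15e4 N/C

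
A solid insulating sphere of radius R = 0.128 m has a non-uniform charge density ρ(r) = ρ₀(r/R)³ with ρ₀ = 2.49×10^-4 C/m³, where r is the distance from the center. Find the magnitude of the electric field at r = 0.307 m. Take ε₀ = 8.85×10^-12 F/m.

Take a concentric spherical Gaussian surface of radius r = 0.307 m (r > R, all charge enclosed).
Q_enc = 4π ∫₀^R ρ₀(r'/R)^3 r'² dr' = 4πρ₀R³/6 = 1.094e-6 C.
By Gauss's law, ∮E·dA = E·4πr² = Q_enc/ε₀.
E = |Q_enc|/(4πε₀r²) = (1.094e-6)/(4π·8.85×10^-12·(0.307)²) = 1.04×10^5 N/C.

1.04×10^5 N/C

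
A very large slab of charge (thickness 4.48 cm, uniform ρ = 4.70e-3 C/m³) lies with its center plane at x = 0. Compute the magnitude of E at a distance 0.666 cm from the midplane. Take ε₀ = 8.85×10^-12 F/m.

By symmetry E is perpendicular to the slab. A Gaussian pillbox from −0.666 cm to +0.666 cm (face area A) lies entirely within the slab.
Q_enc = ρ·(2x)·A and flux = 2EA, so 2EA = 2ρxA/ε₀ ⇒ E = |ρ|x/ε₀.
E = (4.70e-3)(0.00666)/(8.85×10^-12) = 3.54×10^6 N/C.

3.54×10^6 V/m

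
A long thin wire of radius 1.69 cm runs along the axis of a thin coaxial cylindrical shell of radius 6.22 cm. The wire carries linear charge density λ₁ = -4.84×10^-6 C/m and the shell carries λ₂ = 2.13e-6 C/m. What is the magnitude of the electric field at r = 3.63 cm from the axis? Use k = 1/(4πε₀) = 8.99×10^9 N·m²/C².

|E| ≈ 2.40×10^6 N/C

Coaxial Gaussian cylinder, radius r = 3.63 cm, length L (between the conductors, 1.69 cm < r < 6.22 cm).
The shell at 6.22 cm lies outside the Gaussian surface, so λ_enc = λ₁ = -4.84e-6 C/m.
Applying ∮E·dA = Q_enc/ε₀ with the end caps contributing no flux:
E = 2k|λ_enc|/r = 2(8.99×10^9)(4.84e-6)/(0.0363) = 2.40×10^6 N/C.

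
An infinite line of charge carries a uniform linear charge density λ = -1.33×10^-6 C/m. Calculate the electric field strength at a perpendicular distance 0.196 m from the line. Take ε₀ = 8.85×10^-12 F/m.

Take a coaxial cylindrical Gaussian surface of radius r = 0.196 m and length L.
Q_enc = λL, so λ_enc = -1.33e-6 C/m.
Since E is radial and uniform over the curved surface, Φ = E·2πrL = Q_enc/ε₀ = λ_enc L/ε₀.
E = |λ_enc|/(2πε₀r) = (1.33×10^-6)/(2π·8.85×10^-12·0.196) = 1.22×10^5 N/C.

|E| = 1.22e5 N/C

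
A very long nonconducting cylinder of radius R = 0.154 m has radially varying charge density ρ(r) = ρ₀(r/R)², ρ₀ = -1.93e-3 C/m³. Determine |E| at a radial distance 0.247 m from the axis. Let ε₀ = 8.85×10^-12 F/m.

5.23×10^6 N/C

Coaxial Gaussian cylinder, radius r = 0.247 m, length L (r > R, full charge per length enclosed).
λ_enc = 2π ∫₀^R ρ₀(r'/R)^2 r' dr' = 2πρ₀R²/4 = -7.19×10^-5 C/m.
Gauss's law: E·2πrL = λ_enc L/ε₀.
E = |λ_enc|/(2πε₀r) = (7.19×10^-5)/(2π·8.85×10^-12·0.247) = 5.23e6 N/C.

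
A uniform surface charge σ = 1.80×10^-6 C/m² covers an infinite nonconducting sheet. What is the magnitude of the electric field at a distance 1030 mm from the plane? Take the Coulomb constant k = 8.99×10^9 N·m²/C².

The symmetry is planar: E is normal to the sheet and the same magnitude on both sides. Take a pillbox straddling the sheet with end-cap area A.
Flux Φ = 2EA and Q_enc = σA, so 2EA = σA/ε₀ ⇒ E = |σ|/(2ε₀), independent of distance.
E = 2πk|σ| = 2π(8.99×10^9)(1.80×10^-6) = 1.02e5 N/C.

|E| = 1.02×10^5 N/C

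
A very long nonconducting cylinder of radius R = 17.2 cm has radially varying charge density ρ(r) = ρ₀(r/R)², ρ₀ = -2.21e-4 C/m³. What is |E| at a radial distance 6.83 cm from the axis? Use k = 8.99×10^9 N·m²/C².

Coaxial Gaussian cylinder, radius r = 6.83 cm, length L (r < R).
Integrating ρ over the cross-section to radius r: λ_enc = (2πρ₀/R²) ∫₀^r r'^3 dr' = 2πρ₀ r^4/(4·R²) = -2.554e-7 C/m.
By Gauss's law (flux through the curved wall only), E·2πrL = λ_enc L/ε₀.
E = 2k|λ_enc|/r = 2(8.99×10^9)(2.554×10^-7)/(0.0683) = 6.72e4 N/C.

|E| ≈ 6.72×10^4 N/C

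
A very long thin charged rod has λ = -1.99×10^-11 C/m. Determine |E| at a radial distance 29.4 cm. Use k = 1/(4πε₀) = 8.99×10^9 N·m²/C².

E = 1.22 N/C

By cylindrical symmetry E is radial; use a coaxial Gaussian cylinder of radius 29.4 cm and length L.
Q_enc = λL, so λ_enc = -1.99e-11 C/m.
Since E is radial and uniform over the curved surface, Φ = E·2πrL = Q_enc/ε₀ = λ_enc L/ε₀.
E = 2k|λ_enc|/r = 2(8.99×10^9)(1.99×10^-11)/(0.294) = 1.22 N/C.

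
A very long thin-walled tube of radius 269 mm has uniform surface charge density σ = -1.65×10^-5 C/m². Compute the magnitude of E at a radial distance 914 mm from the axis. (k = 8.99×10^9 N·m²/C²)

|E| = 5.49e5 N/C

By cylindrical symmetry E is radial; use a coaxial Gaussian cylinder of radius 914 mm and length L (r > 269 mm).
The whole shell is enclosed: λ_enc = σ·2πR = (-1.65e-5)·2π·(0.269) = -2.789×10^-5 C/m.
Since E is radial and uniform over the curved surface, Φ = E·2πrL = Q_enc/ε₀ = λ_enc L/ε₀.
E = 2k|λ_enc|/r = 2(8.99×10^9)(2.789×10^-5)/(0.914) = 5.49e5 N/C.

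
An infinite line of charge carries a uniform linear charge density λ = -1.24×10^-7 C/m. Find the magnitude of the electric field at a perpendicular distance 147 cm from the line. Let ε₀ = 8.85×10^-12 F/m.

|E| = 1.52×10^3 N/C

Take a coaxial cylindrical Gaussian surface of radius r = 147 cm and length L.
Q_enc = λL, so λ_enc = -1.24×10^-7 C/m.
Applying ∮E·dA = Q_enc/ε₀ with the end caps contributing no flux:
E = |λ_enc|/(2πε₀r) = (1.24×10^-7)/(2π·8.85×10^-12·1.47) = 1.52e3 N/C.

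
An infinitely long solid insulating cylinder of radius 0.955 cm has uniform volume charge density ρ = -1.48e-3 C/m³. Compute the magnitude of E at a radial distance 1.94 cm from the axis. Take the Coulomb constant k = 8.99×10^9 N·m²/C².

3.93×10^5 N/C

Coaxial Gaussian cylinder, radius r = 1.94 cm, length L (r > 0.955 cm, full cross-section enclosed).
λ_enc = ρ·πR² = (-1.48e-3)π(0.00955)² = -4.241×10^-7 C/m.
Gauss's law: E·2πrL = λ_enc L/ε₀.
E = 2k|λ_enc|/r = 2(8.99×10^9)(4.241e-7)/(0.0194) = 3.93×10^5 N/C.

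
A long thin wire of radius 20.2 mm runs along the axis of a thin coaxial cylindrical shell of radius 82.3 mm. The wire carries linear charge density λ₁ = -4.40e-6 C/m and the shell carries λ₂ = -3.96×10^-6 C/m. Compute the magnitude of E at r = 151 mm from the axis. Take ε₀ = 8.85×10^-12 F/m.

9.96×10^5 N/C

By cylindrical symmetry E is radial; use a coaxial Gaussian cylinder of radius 151 mm and length L (r > 82.3 mm, enclosing both).
λ_enc = λ₁ + λ₂ = (-4.40e-6) + (-3.96×10^-6) = -8.36×10^-6 C/m.
Gauss's law: E·2πrL = λ_enc L/ε₀.
E = |λ_enc|/(2πε₀r) = (8.36×10^-6)/(2π·8.85×10^-12·0.151) = 9.96×10^5 N/C.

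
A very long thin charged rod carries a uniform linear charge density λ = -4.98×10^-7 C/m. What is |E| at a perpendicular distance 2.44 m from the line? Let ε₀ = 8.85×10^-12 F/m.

E = 3.67e3 N/C

Take a coaxial cylindrical Gaussian surface of radius r = 2.44 m and length L.
Q_enc = λL, so λ_enc = -4.98e-7 C/m.
By Gauss's law (flux through the curved wall only), E·2πrL = λ_enc L/ε₀.
E = |λ_enc|/(2πε₀r) = (4.98e-7)/(2π·8.85×10^-12·2.44) = 3.67×10^3 N/C.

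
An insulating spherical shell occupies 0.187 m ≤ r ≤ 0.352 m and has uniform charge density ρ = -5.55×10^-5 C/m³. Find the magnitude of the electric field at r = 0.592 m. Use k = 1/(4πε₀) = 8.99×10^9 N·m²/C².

E = 2.21×10^5 N/C

Take a concentric spherical Gaussian surface of radius r = 0.592 m (r > 0.352 m, enclosing the whole shell).
Q_enc = ρ·(4π/3)(b³ − a³) = (-5.55×10^-5)·(4π/3)·((0.352)³ − (0.187)³) = -8.619×10^-6 C.
Gauss's law: E·4πr² = Q_enc/ε₀.
E = k|Q_enc|/r² = (8.99×10^9)(8.619×10^-6)/(0.592)² = 2.21×10^5 N/C.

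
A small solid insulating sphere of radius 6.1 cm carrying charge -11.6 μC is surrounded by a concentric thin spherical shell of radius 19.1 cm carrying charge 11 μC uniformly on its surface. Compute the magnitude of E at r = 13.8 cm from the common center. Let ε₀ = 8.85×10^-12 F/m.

E ≈ 5.48×10^6 N/C

Symmetry ⇒ E = E(r) r̂. Gaussian sphere of radius r = 13.8 cm (between the bodies, 6.1 cm < r < 19.1 cm).
Only the inner charge is enclosed; the outer shell contributes nothing inside itself. Q_enc = -11.6 μC = -1.16e-5 C.
Since E is radial and uniform over the Gaussian sphere, Φ = E·4πr² = Q_enc/ε₀.
E = |Q_enc|/(4πε₀r²) = (1.16×10^-5)/(4π·8.85×10^-12·(0.138)²) = 5.48×10^6 N/C.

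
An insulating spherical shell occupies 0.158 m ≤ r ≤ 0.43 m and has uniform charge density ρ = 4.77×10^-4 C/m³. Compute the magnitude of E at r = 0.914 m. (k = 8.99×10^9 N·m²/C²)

Use a concentric Gaussian sphere at r = 0.914 m (r > 0.43 m, enclosing the whole shell).
Q_enc = ρ·(4π/3)(b³ − a³) = (4.77×10^-4)·(4π/3)·((0.43)³ − (0.158)³) = 1.51e-4 C.
Since E is radial and uniform over the Gaussian sphere, Φ = E·4πr² = Q_enc/ε₀.
E = k|Q_enc|/r² = (8.99×10^9)(1.51×10^-4)/(0.914)² = 1.62×10^6 N/C.

E = 1.62×10^6 N/C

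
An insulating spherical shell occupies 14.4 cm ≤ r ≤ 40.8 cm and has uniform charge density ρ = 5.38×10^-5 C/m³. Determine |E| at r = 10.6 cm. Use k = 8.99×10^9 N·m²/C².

Use a concentric Gaussian sphere at r = 10.6 cm (r < 14.4 cm, inside the empty cavity).
No charge is enclosed, so by Gauss's law E·4πr² = 0 ⇒ E = 0.

E = 0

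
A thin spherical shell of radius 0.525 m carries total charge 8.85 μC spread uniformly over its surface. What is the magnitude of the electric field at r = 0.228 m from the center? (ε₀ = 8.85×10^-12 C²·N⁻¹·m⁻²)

Take a concentric spherical Gaussian surface of radius r = 0.228 m (inside the shell, r < 0.525 m).
All the charge is outside the Gaussian surface: Q_enc = 0, hence E = 0 everywhere inside the shell.

E = 0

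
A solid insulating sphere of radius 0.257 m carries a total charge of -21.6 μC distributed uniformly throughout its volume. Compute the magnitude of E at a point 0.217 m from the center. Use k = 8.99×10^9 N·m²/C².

|E| = 2.48×10^6 V/m

Symmetry ⇒ E = E(r) r̂. Gaussian sphere of radius r = 0.217 m (r < R).
Only the charge within r is enclosed: Q_enc = Q·(r/R)³ = (-21.6 μC)·(0.217 m/0.257 m)³ = -1.30e-5 C.
Since E is radial and uniform over the Gaussian sphere, Φ = E·4πr² = Q_enc/ε₀.
E = k|Q_enc|/r² = (8.99×10^9)(1.30e-5)/(0.217)² = 2.48×10^6 N/C.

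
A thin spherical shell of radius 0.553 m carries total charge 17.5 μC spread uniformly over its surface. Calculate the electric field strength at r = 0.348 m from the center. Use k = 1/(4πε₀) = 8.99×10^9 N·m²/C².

Symmetry ⇒ E = E(r) r̂. Gaussian sphere of radius r = 0.348 m (inside the shell, r < 0.553 m).
All the charge is outside the Gaussian surface: Q_enc = 0, hence E = 0 everywhere inside the shell.

E = 0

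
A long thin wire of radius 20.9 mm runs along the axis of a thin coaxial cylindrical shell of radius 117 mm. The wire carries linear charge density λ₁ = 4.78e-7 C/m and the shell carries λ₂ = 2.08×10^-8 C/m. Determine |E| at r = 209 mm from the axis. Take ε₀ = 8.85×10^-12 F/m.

|E| ≈ 4.29×10^4 N/C

Coaxial Gaussian cylinder, radius r = 209 mm, length L (r > 117 mm, enclosing both).
λ_enc = λ₁ + λ₂ = (4.78e-7) + (2.08e-8) = 4.988×10^-7 C/m.
Gauss's law: E·2πrL = λ_enc L/ε₀.
E = |λ_enc|/(2πε₀r) = (4.988×10^-7)/(2π·8.85×10^-12·0.209) = 4.29e4 N/C.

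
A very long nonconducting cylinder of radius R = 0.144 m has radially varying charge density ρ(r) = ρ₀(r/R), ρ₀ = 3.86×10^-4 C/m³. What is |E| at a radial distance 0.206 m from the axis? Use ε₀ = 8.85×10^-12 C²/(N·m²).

E = 1.46×10^6 V/m

Take a coaxial cylindrical Gaussian surface of radius r = 0.206 m and length L (r > R, full charge per length enclosed).
λ_enc = 2π ∫₀^R ρ₀(r'/R)^1 r' dr' = 2πρ₀R²/3 = 1.676×10^-5 C/m.
Since E is radial and uniform over the curved surface, Φ = E·2πrL = Q_enc/ε₀ = λ_enc L/ε₀.
E = |λ_enc|/(2πε₀r) = (1.676e-5)/(2π·8.85×10^-12·0.206) = 1.46e6 N/C.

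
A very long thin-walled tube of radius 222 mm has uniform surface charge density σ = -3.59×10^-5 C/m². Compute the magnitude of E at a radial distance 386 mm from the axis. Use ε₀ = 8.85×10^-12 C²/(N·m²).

2.33×10^6 N/C

Take a coaxial cylindrical Gaussian surface of radius r = 386 mm and length L (r > 222 mm).
The whole shell is enclosed: λ_enc = σ·2πR = (-3.59e-5)·2π·(0.222) = -5.008e-5 C/m.
Applying ∮E·dA = Q_enc/ε₀ with the end caps contributing no flux:
E = |λ_enc|/(2πε₀r) = (5.008×10^-5)/(2π·8.85×10^-12·0.386) = 2.33e6 N/C.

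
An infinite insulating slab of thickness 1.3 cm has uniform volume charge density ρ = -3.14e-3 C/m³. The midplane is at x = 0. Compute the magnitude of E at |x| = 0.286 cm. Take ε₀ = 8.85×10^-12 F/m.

By symmetry E is perpendicular to the slab. A Gaussian pillbox from −0.286 cm to +0.286 cm (face area A) lies entirely within the slab.
Q_enc = ρ·(2x)·A and flux = 2EA, so 2EA = 2ρxA/ε₀ ⇒ E = |ρ|x/ε₀.
E = (3.14e-3)(0.00286)/(8.85×10^-12) = 1.01e6 N/C.

E = 1.01e6 N/C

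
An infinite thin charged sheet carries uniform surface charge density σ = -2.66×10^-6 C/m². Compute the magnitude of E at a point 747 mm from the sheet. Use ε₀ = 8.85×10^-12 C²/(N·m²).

|E| ≈ 1.50×10^5 N/C

Choose a cylindrical pillbox piercing the sheet, end faces (area A) parallel to it.
Only the two end caps contribute flux: Φ = 2EA. With Q_enc = σA, Gauss's law gives E = |σ|/(2ε₀).
E = |σ|/(2ε₀) = (2.66×10^-6)/(2·8.85×10^-12) = 1.50×10^5 N/C.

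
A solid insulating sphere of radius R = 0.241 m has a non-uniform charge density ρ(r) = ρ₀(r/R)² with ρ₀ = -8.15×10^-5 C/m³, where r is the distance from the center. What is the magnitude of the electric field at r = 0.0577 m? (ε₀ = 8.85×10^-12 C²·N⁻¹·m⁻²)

6.09×10^3 N/C

By spherical symmetry E is radial; choose a Gaussian sphere of radius r = 0.0577 m (r < R).
Integrate the density: Q_enc = 4π ∫₀^r ρ₀(r'/R)^2 r'² dr' = 4πρ₀ r^5/(5·R²) = -2.255e-9 C.
Applying ∮E·dA = Q_enc/ε₀ with Φ = E(4πr²):
E = |Q_enc|/(4πε₀r²) = (2.255×10^-9)/(4π·8.85×10^-12·(0.0577)²) = 6.09×10^3 N/C.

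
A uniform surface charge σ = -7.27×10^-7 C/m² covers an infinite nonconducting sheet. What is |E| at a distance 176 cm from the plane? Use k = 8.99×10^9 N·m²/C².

The symmetry is planar: E is normal to the sheet and the same magnitude on both sides. Take a pillbox straddling the sheet with end-cap area A.
Flux Φ = 2EA and Q_enc = σA, so 2EA = σA/ε₀ ⇒ E = |σ|/(2ε₀), independent of distance.
E = 2πk|σ| = 2π(8.99×10^9)(7.27×10^-7) = 4.11e4 N/C.

|E| ≈ 4.11×10^4 V/m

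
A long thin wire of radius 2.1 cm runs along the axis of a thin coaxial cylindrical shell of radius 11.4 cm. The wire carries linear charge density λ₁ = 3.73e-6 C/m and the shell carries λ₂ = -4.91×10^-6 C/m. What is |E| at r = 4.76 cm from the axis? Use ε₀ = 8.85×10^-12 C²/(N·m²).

By cylindrical symmetry E is radial; use a coaxial Gaussian cylinder of radius 4.76 cm and length L (between the conductors, 2.1 cm < r < 11.4 cm).
The shell at 11.4 cm lies outside the Gaussian surface, so λ_enc = λ₁ = 3.73×10^-6 C/m.
Since E is radial and uniform over the curved surface, Φ = E·2πrL = Q_enc/ε₀ = λ_enc L/ε₀.
E = |λ_enc|/(2πε₀r) = (3.73×10^-6)/(2π·8.85×10^-12·0.0476) = 1.41×10^6 N/C.

E = 1.41e6 N/C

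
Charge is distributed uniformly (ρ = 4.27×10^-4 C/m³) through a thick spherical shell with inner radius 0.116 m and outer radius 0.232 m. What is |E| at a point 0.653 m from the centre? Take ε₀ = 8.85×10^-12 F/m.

By spherical symmetry E is radial; choose a Gaussian sphere of radius r = 0.653 m (r > 0.232 m, enclosing the whole shell).
Q_enc = ρ·(4π/3)(b³ − a³) = (4.27×10^-4)·(4π/3)·((0.232)³ − (0.116)³) = 1.954e-5 C.
Since E is radial and uniform over the Gaussian sphere, Φ = E·4πr² = Q_enc/ε₀.
E = |Q_enc|/(4πε₀r²) = (1.954×10^-5)/(4π·8.85×10^-12·(0.653)²) = 4.12×10^5 N/C.

|E| = 4.12e5 V/m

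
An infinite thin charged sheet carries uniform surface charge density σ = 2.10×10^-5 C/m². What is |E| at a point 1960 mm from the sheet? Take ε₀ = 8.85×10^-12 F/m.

By planar symmetry E is perpendicular to the sheet and uniform; use a Gaussian pillbox with flat faces of area A on each side of the sheet.
Only the two end caps contribute flux: Φ = 2EA. With Q_enc = σA, Gauss's law gives E = |σ|/(2ε₀).
E = |σ|/(2ε₀) = (2.10×10^-5)/(2·8.85×10^-12) = 1.19e6 N/C.

E = 1.19×10^6 V/m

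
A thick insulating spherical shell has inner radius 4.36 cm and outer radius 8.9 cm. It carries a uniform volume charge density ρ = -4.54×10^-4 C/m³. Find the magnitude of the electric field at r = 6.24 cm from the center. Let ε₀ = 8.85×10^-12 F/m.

Take a concentric spherical Gaussian surface of radius r = 6.24 cm (within the shell material, 4.36 cm < r < 8.9 cm).
Only the shell between 4.36 cm and r is enclosed: Q_enc = ρ·(4π/3)(r³ − a³) = (-4.54×10^-4)·(4π/3)·((0.0624)³ − (0.0436)³) = -3.044e-7 C.
Applying ∮E·dA = Q_enc/ε₀ with Φ = E(4πr²):
E = |Q_enc|/(4πε₀r²) = (3.044×10^-7)/(4π·8.85×10^-12·(0.0624)²) = 7.03×10^5 N/C.

E ≈ 7.03e5 N/C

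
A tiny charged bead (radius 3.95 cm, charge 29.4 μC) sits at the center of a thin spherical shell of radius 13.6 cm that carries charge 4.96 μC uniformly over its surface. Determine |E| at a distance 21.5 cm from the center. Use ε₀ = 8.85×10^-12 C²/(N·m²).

By spherical symmetry E is radial; choose a Gaussian sphere of radius r = 21.5 cm (r > 13.6 cm, enclosing both).
Q_enc = (29.4 μC) + (4.96 μC) = 3.436e-5 C.
Gauss's law: E·4πr² = Q_enc/ε₀.
E = |Q_enc|/(4πε₀r²) = (3.436×10^-5)/(4π·8.85×10^-12·(0.215)²) = 6.68×10^6 N/C.

E = 6.68×10^6 V/m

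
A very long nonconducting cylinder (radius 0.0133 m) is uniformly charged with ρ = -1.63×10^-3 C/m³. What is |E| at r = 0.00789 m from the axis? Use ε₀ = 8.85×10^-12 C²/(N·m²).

E = 7.27e5 V/m

Coaxial Gaussian cylinder, radius r = 0.00789 m, length L (r < R).
Enclosed charge per unit length: λ_enc = ρ·πr² = (-1.63×10^-3)π(0.00789)² = -3.188×10^-7 C/m.
Applying ∮E·dA = Q_enc/ε₀ with the end caps contributing no flux:
E = |λ_enc|/(2πε₀r) = (3.188×10^-7)/(2π·8.85×10^-12·0.00789) = 7.27×10^5 N/C.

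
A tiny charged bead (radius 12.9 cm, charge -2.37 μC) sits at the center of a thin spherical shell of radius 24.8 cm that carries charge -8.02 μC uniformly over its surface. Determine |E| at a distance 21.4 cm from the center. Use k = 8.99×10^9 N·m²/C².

|E| = 4.65×10^5 N/C

Take a concentric spherical Gaussian surface of radius r = 21.4 cm (between the bodies, 12.9 cm < r < 24.8 cm).
The shell at 24.8 cm lies outside the Gaussian surface, so Q_enc = -2.37 μC = -2.37×10^-6 C.
By Gauss's law, ∮E·dA = E·4πr² = Q_enc/ε₀.
E = k|Q_enc|/r² = (8.99×10^9)(2.37×10^-6)/(0.214)² = 4.65e5 N/C.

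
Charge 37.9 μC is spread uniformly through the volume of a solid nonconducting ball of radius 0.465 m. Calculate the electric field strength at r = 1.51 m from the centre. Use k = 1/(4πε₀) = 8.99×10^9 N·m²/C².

1.49×10^5 N/C

Symmetry ⇒ E = E(r) r̂. Gaussian sphere of radius r = 1.51 m (r > R, so the entire charge is enclosed).
Q_enc = 37.9 μC = 3.79×10^-5 C.
By Gauss's law, ∮E·dA = E·4πr² = Q_enc/ε₀.
E = k|Q_enc|/r² = (8.99×10^9)(3.79e-5)/(1.51)² = 1.49e5 N/C.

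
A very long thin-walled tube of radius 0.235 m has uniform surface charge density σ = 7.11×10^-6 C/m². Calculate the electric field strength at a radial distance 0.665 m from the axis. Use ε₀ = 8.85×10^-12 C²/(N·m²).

Choose a coaxial cylinder of radius r = 0.665 m (arbitrary length L) as the Gaussian surface (r > 0.235 m).
The whole shell is enclosed: λ_enc = σ·2πR = (7.11e-6)·2π·(0.235) = 1.05e-5 C/m.
Since E is radial and uniform over the curved surface, Φ = E·2πrL = Q_enc/ε₀ = λ_enc L/ε₀.
E = |λ_enc|/(2πε₀r) = (1.05e-5)/(2π·8.85×10^-12·0.665) = 2.84e5 N/C.

|E| = 2.84×10^5 N/C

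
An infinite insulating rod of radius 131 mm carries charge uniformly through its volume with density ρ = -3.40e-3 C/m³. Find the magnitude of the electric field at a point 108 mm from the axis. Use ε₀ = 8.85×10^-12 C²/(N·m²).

2.07×10^7 N/C

By cylindrical symmetry E is radial; use a coaxial Gaussian cylinder of radius 108 mm and length L (r < R).
Enclosed charge per unit length: λ_enc = ρ·πr² = (-3.40×10^-3)π(0.108)² = -1.246×10^-4 C/m.
Since E is radial and uniform over the curved surface, Φ = E·2πrL = Q_enc/ε₀ = λ_enc L/ε₀.
E = |λ_enc|/(2πε₀r) = (1.246e-4)/(2π·8.85×10^-12·0.108) = 2.07×10^7 N/C.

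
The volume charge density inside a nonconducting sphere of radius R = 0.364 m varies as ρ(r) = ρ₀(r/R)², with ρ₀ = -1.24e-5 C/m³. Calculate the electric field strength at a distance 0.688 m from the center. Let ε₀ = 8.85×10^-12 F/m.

Symmetry ⇒ E = E(r) r̂. Gaussian sphere of radius r = 0.688 m (r > R, all charge enclosed).
Q_enc = 4π ∫₀^R ρ₀(r'/R)^2 r'² dr' = 4πρ₀R³/5 = -1.503×10^-6 C.
Since E is radial and uniform over the Gaussian sphere, Φ = E·4πr² = Q_enc/ε₀.
E = |Q_enc|/(4πε₀r²) = (1.503×10^-6)/(4π·8.85×10^-12·(0.688)²) = 2.86e4 N/C.

E = 2.86e4 V/m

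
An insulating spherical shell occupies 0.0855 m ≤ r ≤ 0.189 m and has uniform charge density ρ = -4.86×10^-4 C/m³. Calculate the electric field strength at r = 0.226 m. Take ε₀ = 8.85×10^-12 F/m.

Use a concentric Gaussian sphere at r = 0.226 m (r > 0.189 m, enclosing the whole shell).
Q_enc = ρ·(4π/3)(b³ − a³) = (-4.86e-4)·(4π/3)·((0.189)³ − (0.0855)³) = -1.247×10^-5 C.
Applying ∮E·dA = Q_enc/ε₀ with Φ = E(4πr²):
E = |Q_enc|/(4πε₀r²) = (1.247×10^-5)/(4π·8.85×10^-12·(0.226)²) = 2.20×10^6 N/C.

|E| = 2.20e6 N/C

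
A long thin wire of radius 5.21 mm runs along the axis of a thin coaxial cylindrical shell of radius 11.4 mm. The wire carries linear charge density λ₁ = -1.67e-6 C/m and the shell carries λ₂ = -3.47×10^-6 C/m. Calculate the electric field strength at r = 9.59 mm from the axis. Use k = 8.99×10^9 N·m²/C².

Take a coaxial cylindrical Gaussian surface of radius r = 9.59 mm and length L (between the conductors, 5.21 mm < r < 11.4 mm).
Only the inner wire is enclosed; the outer shell contributes nothing inside itself. λ_enc = λ₁ = -1.67e-6 C/m.
Since E is radial and uniform over the curved surface, Φ = E·2πrL = Q_enc/ε₀ = λ_enc L/ε₀.
E = 2k|λ_enc|/r = 2(8.99×10^9)(1.67e-6)/(0.00959) = 3.13×10^6 N/C.

E = 3.13e6 V/m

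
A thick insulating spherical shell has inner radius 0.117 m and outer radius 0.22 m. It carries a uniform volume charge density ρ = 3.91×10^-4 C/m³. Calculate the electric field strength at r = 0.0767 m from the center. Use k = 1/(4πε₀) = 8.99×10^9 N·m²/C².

Take a concentric spherical Gaussian surface of radius r = 0.0767 m (r < 0.117 m, inside the empty cavity).
No charge is enclosed, so by Gauss's law E·4πr² = 0 ⇒ E = 0.

|E| = 0 N/C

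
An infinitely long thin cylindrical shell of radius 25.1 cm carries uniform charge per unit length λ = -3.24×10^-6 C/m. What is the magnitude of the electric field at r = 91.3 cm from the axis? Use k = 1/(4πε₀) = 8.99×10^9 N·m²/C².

E = 6.38e4 N/C

Choose a coaxial cylinder of radius r = 91.3 cm (arbitrary length L) as the Gaussian surface (r > 25.1 cm).
The full line charge is enclosed: λ_enc = -3.24e-6 C/m.
Gauss's law: E·2πrL = λ_enc L/ε₀.
E = 2k|λ_enc|/r = 2(8.99×10^9)(3.24e-6)/(0.913) = 6.38×10^4 N/C.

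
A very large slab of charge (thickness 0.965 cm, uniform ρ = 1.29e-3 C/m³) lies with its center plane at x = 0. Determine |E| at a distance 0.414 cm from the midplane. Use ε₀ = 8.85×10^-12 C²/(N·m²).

|E| = 6.03×10^5 N/C

By symmetry E is perpendicular to the slab. A Gaussian pillbox from −0.414 cm to +0.414 cm (face area A) lies entirely within the slab.
Q_enc = ρ·(2x)·A and flux = 2EA, so 2EA = 2ρxA/ε₀ ⇒ E = |ρ|x/ε₀.
E = (1.29×10^-3)(0.00414)/(8.85×10^-12) = 6.03×10^5 N/C.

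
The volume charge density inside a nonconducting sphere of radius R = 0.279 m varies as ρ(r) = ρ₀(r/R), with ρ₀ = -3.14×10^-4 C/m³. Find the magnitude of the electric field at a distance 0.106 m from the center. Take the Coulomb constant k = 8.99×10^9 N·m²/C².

|E| ≈ 3.57×10^5 V/m

Take a concentric spherical Gaussian surface of radius r = 0.106 m (r < R).
Q_enc = ∫₀^r ρ(r')·4πr'² dr' = (4πρ₀/R) ∫₀^r r'^3 dr' = 4πρ₀ r^4/(4·R) = -4.464e-7 C.
Since E is radial and uniform over the Gaussian sphere, Φ = E·4πr² = Q_enc/ε₀.
E = k|Q_enc|/r² = (8.99×10^9)(4.464e-7)/(0.106)² = 3.57e5 N/C.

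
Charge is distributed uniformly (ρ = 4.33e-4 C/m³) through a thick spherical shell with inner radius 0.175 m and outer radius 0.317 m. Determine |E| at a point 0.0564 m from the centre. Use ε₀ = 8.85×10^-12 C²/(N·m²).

Take a concentric spherical Gaussian surface of radius r = 0.0564 m (r < 0.175 m, inside the empty cavity).
No charge is enclosed, so by Gauss's law E·4πr² = 0 ⇒ E = 0.

E = 0 (no enclosed charge)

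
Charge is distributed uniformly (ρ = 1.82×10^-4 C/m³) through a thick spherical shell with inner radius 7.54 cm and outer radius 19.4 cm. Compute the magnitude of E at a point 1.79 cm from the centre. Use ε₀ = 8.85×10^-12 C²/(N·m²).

By spherical symmetry E is radial; choose a Gaussian sphere of radius r = 1.79 cm (r < 7.54 cm, inside the empty cavity).
Q_enc = 0 (all charge lies at larger r); Gauss's law gives E = 0.

E = 0 (no enclosed charge)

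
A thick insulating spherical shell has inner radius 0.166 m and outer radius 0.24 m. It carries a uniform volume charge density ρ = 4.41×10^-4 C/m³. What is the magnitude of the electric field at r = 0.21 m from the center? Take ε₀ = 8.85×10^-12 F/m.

|E| ≈ 1.77×10^6 N/C

Use a concentric Gaussian sphere at r = 0.21 m (within the shell material, 0.166 m < r < 0.24 m).
Enclosed charge is the volume from a to r: Q_enc = (4π/3)ρ(r³ − a³) = 8.658×10^-6 C.
Since E is radial and uniform over the Gaussian sphere, Φ = E·4πr² = Q_enc/ε₀.
E = |Q_enc|/(4πε₀r²) = (8.658×10^-6)/(4π·8.85×10^-12·(0.21)²) = 1.77×10^6 N/C.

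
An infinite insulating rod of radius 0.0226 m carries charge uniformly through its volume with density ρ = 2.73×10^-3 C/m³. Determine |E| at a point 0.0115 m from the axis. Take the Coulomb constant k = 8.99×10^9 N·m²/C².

|E| = 1.77e6 N/C

By cylindrical symmetry E is radial; use a coaxial Gaussian cylinder of radius 0.0115 m and length L (r < R).
Charge inside radius r per length L is ρ·πr²·L, so λ_enc = ρπr² = 1.134e-6 C/m.
Applying ∮E·dA = Q_enc/ε₀ with the end caps contributing no flux:
E = 2k|λ_enc|/r = 2(8.99×10^9)(1.134e-6)/(0.0115) = 1.77×10^6 N/C.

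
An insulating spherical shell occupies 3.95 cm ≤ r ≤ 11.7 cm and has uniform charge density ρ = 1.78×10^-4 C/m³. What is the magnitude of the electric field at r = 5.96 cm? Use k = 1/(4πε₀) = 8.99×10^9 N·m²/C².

Use a concentric Gaussian sphere at r = 5.96 cm (within the shell material, 3.95 cm < r < 11.7 cm).
Enclosed charge is the volume from a to r: Q_enc = (4π/3)ρ(r³ − a³) = 1.119e-7 C.
Gauss's law: E·4πr² = Q_enc/ε₀.
E = k|Q_enc|/r² = (8.99×10^9)(1.119×10^-7)/(0.0596)² = 2.83×10^5 N/C.

|E| ≈ 2.83×10^5 N/C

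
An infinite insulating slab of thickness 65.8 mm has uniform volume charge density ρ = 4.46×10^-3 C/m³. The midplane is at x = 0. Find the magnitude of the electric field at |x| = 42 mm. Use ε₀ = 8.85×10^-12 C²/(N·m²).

The point |x| = 42 mm lies outside the slab (half-thickness 0.0329 m). A symmetric pillbox spanning the full slab encloses Q_enc = ρ·d·A.
Flux = 2EA ⇒ E = |ρ|d/(2ε₀), independent of distance outside.
E = (4.46e-3)(0.0658)/(2·8.85×10^-12) = 1.66e7 N/C.

E = 1.66×10^7 V/m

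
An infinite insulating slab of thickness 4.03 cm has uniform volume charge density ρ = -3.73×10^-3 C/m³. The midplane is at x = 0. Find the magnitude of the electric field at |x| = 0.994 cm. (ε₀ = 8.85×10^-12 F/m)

By symmetry E is perpendicular to the slab. A Gaussian pillbox from −0.994 cm to +0.994 cm (face area A) lies entirely within the slab.
Q_enc = ρ·(2x)·A and flux = 2EA, so 2EA = 2ρxA/ε₀ ⇒ E = |ρ|x/ε₀.
E = (3.73e-3)(0.00994)/(8.85×10^-12) = 4.19×10^6 N/C.

E = 4.19×10^6 N/C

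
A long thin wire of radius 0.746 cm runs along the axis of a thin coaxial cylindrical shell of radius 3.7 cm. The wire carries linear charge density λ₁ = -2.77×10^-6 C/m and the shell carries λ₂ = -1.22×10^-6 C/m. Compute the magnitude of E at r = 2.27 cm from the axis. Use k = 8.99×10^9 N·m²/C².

|E| = 2.19e6 N/C

Choose a coaxial cylinder of radius r = 2.27 cm (arbitrary length L) as the Gaussian surface (between the conductors, 0.746 cm < r < 3.7 cm).
The shell at 3.7 cm lies outside the Gaussian surface, so λ_enc = λ₁ = -2.77×10^-6 C/m.
Since E is radial and uniform over the curved surface, Φ = E·2πrL = Q_enc/ε₀ = λ_enc L/ε₀.
E = 2k|λ_enc|/r = 2(8.99×10^9)(2.77e-6)/(0.0227) = 2.19e6 N/C.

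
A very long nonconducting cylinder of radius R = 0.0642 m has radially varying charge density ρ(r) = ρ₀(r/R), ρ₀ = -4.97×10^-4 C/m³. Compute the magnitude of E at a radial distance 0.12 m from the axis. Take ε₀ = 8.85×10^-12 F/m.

E = 6.43e5 N/C

Choose a coaxial cylinder of radius r = 0.12 m (arbitrary length L) as the Gaussian surface (r > R, full charge per length enclosed).
λ_enc = 2π ∫₀^R ρ₀(r'/R)^1 r' dr' = 2πρ₀R²/3 = -4.29×10^-6 C/m.
Since E is radial and uniform over the curved surface, Φ = E·2πrL = Q_enc/ε₀ = λ_enc L/ε₀.
E = |λ_enc|/(2πε₀r) = (4.29e-6)/(2π·8.85×10^-12·0.12) = 6.43×10^5 N/C.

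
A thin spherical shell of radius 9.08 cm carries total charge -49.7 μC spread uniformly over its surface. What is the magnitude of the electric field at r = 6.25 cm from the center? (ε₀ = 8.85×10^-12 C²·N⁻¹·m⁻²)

|E| = 0 N/C

Use a concentric Gaussian sphere at r = 6.25 cm (inside the shell, r < 9.08 cm).
No charge lies within this surface, so Q_enc = 0 and Gauss's law gives E·4πr² = 0 ⇒ E = 0.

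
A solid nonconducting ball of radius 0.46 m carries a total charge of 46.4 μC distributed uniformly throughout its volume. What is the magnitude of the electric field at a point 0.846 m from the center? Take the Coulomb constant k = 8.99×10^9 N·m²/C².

|E| ≈ 5.83×10^5 N/C

Use a concentric Gaussian sphere at r = 0.846 m (r > R, so the entire charge is enclosed).
Q_enc = 46.4 μC = 4.64×10^-5 C.
Since E is radial and uniform over the Gaussian sphere, Φ = E·4πr² = Q_enc/ε₀.
E = k|Q_enc|/r² = (8.99×10^9)(4.64×10^-5)/(0.846)² = 5.83e5 N/C.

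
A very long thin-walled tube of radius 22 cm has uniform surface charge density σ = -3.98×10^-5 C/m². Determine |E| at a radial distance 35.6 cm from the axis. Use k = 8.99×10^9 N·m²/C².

E ≈ 2.78×10^6 N/C

Take a coaxial cylindrical Gaussian surface of radius r = 35.6 cm and length L (r > 22 cm).
The whole shell is enclosed: λ_enc = σ·2πR = (-3.98×10^-5)·2π·(0.22) = -5.502e-5 C/m.
By Gauss's law (flux through the curved wall only), E·2πrL = λ_enc L/ε₀.
E = 2k|λ_enc|/r = 2(8.99×10^9)(5.502e-5)/(0.356) = 2.78×10^6 N/C.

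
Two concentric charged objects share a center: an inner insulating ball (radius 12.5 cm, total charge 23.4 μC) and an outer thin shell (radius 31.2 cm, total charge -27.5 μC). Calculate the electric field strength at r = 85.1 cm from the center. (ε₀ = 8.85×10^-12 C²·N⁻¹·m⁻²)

|E| = 5.09×10^4 N/C

Symmetry ⇒ E = E(r) r̂. Gaussian sphere of radius r = 85.1 cm (r > 31.2 cm, enclosing both).
Q_enc = (23.4 μC) + (-27.5 μC) = -4.10e-6 C.
Since E is radial and uniform over the Gaussian sphere, Φ = E·4πr² = Q_enc/ε₀.
E = |Q_enc|/(4πε₀r²) = (4.10×10^-6)/(4π·8.85×10^-12·(0.851)²) = 5.09×10^4 N/C.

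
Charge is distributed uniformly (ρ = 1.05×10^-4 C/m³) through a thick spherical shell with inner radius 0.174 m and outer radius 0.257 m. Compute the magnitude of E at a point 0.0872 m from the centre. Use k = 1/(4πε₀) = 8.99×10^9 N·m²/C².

Use a concentric Gaussian sphere at r = 0.0872 m (r < 0.174 m, inside the empty cavity).
Q_enc = 0 (all charge lies at larger r); Gauss's law gives E = 0.

|E| = 0 N/C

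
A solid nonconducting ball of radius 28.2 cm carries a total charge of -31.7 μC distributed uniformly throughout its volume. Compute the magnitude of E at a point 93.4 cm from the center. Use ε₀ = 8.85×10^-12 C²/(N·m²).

3.27e5 N/C

By spherical symmetry E is radial; choose a Gaussian sphere of radius r = 93.4 cm (r > R, so the entire charge is enclosed).
Q_enc = -31.7 μC = -3.17e-5 C.
Applying ∮E·dA = Q_enc/ε₀ with Φ = E(4πr²):
E = |Q_enc|/(4πε₀r²) = (3.17×10^-5)/(4π·8.85×10^-12·(0.934)²) = 3.27e5 N/C.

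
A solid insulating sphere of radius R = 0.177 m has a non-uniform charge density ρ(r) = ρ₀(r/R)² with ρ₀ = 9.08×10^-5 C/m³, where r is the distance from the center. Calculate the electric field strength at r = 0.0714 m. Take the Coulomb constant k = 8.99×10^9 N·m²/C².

2.38e4 N/C

By spherical symmetry E is radial; choose a Gaussian sphere of radius r = 0.0714 m (r < R).
Q_enc = ∫₀^r ρ(r')·4πr'² dr' = (4πρ₀/R²) ∫₀^r r'^4 dr' = 4πρ₀ r^5/(5·R²) = 1.352e-8 C.
Gauss's law: E·4πr² = Q_enc/ε₀.
E = k|Q_enc|/r² = (8.99×10^9)(1.352e-8)/(0.0714)² = 2.38×10^4 N/C.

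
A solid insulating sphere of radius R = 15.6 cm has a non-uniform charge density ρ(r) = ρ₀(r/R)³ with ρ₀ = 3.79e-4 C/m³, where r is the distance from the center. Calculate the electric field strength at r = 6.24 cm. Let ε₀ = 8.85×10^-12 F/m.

2.85e4 N/C

Use a concentric Gaussian sphere at r = 6.24 cm (r < R).
Integrate the density: Q_enc = 4π ∫₀^r ρ₀(r'/R)^3 r'² dr' = 4πρ₀ r^6/(6·R³) = 1.234e-8 C.
By Gauss's law, ∮E·dA = E·4πr² = Q_enc/ε₀.
E = |Q_enc|/(4πε₀r²) = (1.234e-8)/(4π·8.85×10^-12·(0.0624)²) = 2.85e4 N/C.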